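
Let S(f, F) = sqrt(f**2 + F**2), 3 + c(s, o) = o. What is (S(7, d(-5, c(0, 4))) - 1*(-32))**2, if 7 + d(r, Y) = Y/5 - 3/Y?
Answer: 29226/25 + 448*sqrt(74)/5 ≈ 1939.8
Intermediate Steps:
c(s, o) = -3 + o
d(r, Y) = -7 - 3/Y + Y/5 (d(r, Y) = -7 + (Y/5 - 3/Y) = -7 + (-3/Y + Y/5) = -7 - 3/Y + Y/5)
S(f, F) = sqrt(F**2 + f**2)
(S(7, d(-5, c(0, 4))) - 1*(-32))**2 = (sqrt((-7 - 3/(-3 + 4) + (-3 + 4)/5)**2 + 7**2) - 1*(-32))**2 = (sqrt((-7 - 3/1 + (1/5)*1)**2 + 49) + 32)**2 = (sqrt((-7 - 3*1 + 1/5)**2 + 49) + 32)**2 = (sqrt((-7 - 3 + 1/5)**2 + 49) + 32)**2 = (sqrt((-49/5)**2 + 49) + 32)**2 = (sqrt(2401/25 + 49) + 32)**2 = (sqrt(3626/25) + 32)**2 = (7*sqrt(74)/5 + 32)**2 = (32 + 7*sqrt(74)/5)**2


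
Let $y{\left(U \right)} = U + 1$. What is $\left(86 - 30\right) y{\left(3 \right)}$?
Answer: $224$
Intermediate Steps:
$y{\left(U \right)} = 1 + U$
$\left(86 - 30\right) y{\left(3 \right)} = \left(86 - 30\right) \left(1 + 3\right) = 56 \cdot 4 = 224$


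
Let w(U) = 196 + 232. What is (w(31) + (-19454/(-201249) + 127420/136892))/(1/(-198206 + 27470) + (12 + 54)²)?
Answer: 168166993383856016/1707432432999256635 ≈ 0.098491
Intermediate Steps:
w(U) = 428
(w(31) + (-19454/(-201249) + 127420/136892))/(1/(-198206 + 27470) + (12 + 54)²) = (428 + (-19454/(-201249) + 127420/136892))/(1/(-198206 + 27470) + (12 + 54)²) = (428 + (-19454*(-1/201249) + 127420*(1/136892)))/(1/(-170736) + 66²) = (428 + (19454/201249 + 31855/34223))/(-1/170736 + 4356) = (428 + 7076561137/6887344527)/(743726015/170736) = (2954860018693/6887344527)*(170736/743726015) = 168166993383856016/1707432432999256635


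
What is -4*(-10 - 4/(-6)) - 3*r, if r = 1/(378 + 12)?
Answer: 14557/390 ≈ 37.326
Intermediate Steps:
r = 1/390 ≈ 0.0025641
-4*(-10 - 4/(-6)) - 3*r = -4*(-10 - 4/(-6)) - 3*1/390 = -4*(-10 - 4*(-1/6)) - 1/130 = -4*(-10 + 2/3) - 1/130 = -4*(-28/3) - 1/130 = 112/3 - 1/130 = 14557/390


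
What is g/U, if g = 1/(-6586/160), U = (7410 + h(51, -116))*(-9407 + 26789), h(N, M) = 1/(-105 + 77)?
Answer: -1120/5937937563777 ≈ -1.8862e-10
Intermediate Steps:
h(N, M) = -1/28 (h(N, M) = 1/(-28) = -1/28)
U = 1803199989/14 (U = (7410 - 1/28)*(-9407 + 26789) = (207479/28)*17382 = 1803199989/14 ≈ 1.2880e+8)
g = -80/3293 (g = 1/(-6586/160) = 1/(-74*89/160) = 1/(-3293/80) = -80/3293 ≈ -0.024294)
g/U = -80/(3293*1803199989/14) = -80/3293*14/1803199989 = -1120/5937937563777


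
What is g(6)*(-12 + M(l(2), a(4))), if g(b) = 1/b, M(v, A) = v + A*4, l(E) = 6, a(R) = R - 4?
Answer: -1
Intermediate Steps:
a(R) = -4 + R
M(v, A) = v + 4*A
g(6)*(-12 + M(l(2), a(4))) = (-12 + (6 + 4*(-4 + 4)))/6 = (-12 + (6 + 4*0))/6 = (-12 + (6 + 0))/6 = (-12 + 6)/6 = (1/6)*(-6) = -1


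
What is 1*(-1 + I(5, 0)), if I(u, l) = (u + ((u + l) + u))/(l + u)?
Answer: 2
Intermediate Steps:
I(u, l) = (l + 3*u)/(l + u) (I(u, l) = (u + ((l + u) + u))/(l + u) = (u + (l + 2*u))/(l + u) = (l + 3*u)/(l + u))
1*(-1 + I(5, 0)) = 1*(-1 + (0 + 3*5)/(0 + 5)) = 1*(-1 + (0 + 15)/5) = 1*(-1 + (⅕)*15) = 1*(-1 + 3) = 1*2 = 2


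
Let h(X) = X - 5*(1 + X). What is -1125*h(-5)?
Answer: -16875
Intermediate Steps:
h(X) = -5 - 4*X (h(X) = X - (5 + 5*X) = X + (-5 - 5*X) = -5 - 4*X)
-1125*h(-5) = -1125*(-5 - 4*(-5)) = -1125*(-5 + 20) = -1125*15 = -16875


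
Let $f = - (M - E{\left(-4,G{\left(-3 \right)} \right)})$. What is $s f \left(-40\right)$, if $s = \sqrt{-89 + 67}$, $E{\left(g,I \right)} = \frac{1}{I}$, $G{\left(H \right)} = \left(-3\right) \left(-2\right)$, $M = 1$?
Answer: $\frac{100 i \sqrt{22}}{3} \approx 156.35 i$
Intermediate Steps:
$G{\left(H \right)} = 6$
$s = i \sqrt{22}$ ($s = \sqrt{-22} = i \sqrt{22} \approx 4.6904 i$)
$f = - \frac{5}{6}$ ($f = - (1 - \frac{1}{6}) = \left(-1\right) \frac{5}{6} = - \frac{5}{6} \approx -0.83333$)
$s f \left(-40\right) = i \sqrt{22} \left(- \frac{5}{6}\right) \left(-40\right) = - \frac{5 i \sqrt{22}}{6} \left(-40\right) = \frac{100 i \sqrt{22}}{3}$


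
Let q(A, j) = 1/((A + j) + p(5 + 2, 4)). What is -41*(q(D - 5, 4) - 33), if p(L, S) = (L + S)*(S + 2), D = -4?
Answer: 82492/61 ≈ 1352.3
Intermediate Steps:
p(L, S) = (2 + S)*(L + S) (p(L, S) = (L + S)*(2 + S) = (2 + S)*(L + S))
q(A, j) = 1/(66 + A + j) (q(A, j) = 1/((A + j) + (4² + 2*(5 + 2) + 2*4 + (5 + 2)*4)) = 1/((A + j) + (16 + 2*7 + 8 + 7*4)) = 1/((A + j) + (16 + 14 + 8 + 28)) = 1/((A + j) + 66) = 1/(66 + A + j))
-41*(q(D - 5, 4) - 33) = -41*(1/(66 + (-4 - 5) + 4) - 33) = -41*(1/(66 - 9 + 4) - 33) = -41*(1/61 - 33) = -41*(-2012/61) = 82492/61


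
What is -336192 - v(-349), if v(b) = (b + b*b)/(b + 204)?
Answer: -1676772/5 ≈ -3.3535e+5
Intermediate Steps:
v(b) = (b + b²)/(204 + b)
-336192 - v(-349) = -336192 - (-349)*(1 - 349)/(204 - 349) = -336192 - (-349)*(-348)/(-145) = -336192 - (-349)*(-1)*(-348)/145 = -336192 - 1*(-4188/5) = -336192 + 4188/5 = -1676772/5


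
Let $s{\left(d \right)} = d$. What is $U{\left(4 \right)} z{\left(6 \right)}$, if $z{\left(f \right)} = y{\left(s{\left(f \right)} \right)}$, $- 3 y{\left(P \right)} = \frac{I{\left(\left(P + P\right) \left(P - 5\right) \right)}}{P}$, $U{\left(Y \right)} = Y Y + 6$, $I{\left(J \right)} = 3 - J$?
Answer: $11$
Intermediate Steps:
$U{\left(Y \right)} = 6 + Y^{2}$ ($U{\left(Y \right)} = Y^{2} + 6 = 6 + Y^{2}$)
$y{\left(P \right)} = - \frac{3 - 2 P \left(-5 + P\right)}{3 P}$ ($y{\left(P \right)} = - \frac{\left(3 - \left(P + P\right) \left(P - 5\right)\right) \frac{1}{P}}{3} = - \frac{\left(3 - 2 P \left(-5 + P\right)\right) \frac{1}{P}}{3} = - \frac{\frac{1}{P} \left(3 - 2 P \left(-5 + P\right)\right)}{3} = - \frac{3 - 2 P \left(-5 + P\right)}{3 P}$)
$z{\left(f \right)} = \frac{-3 + 2 f \left(-5 + f\right)}{3 f}$
$U{\left(4 \right)} z{\left(6 \right)} = \left(6 + 4^{2}\right) \frac{-3 + 2 \cdot 6 \left(-5 + 6\right)}{3 \cdot 6} = \left(6 + 16\right) \frac{1}{3} \cdot \frac{1}{6} \left(-3 + 2 \cdot 6 \cdot 1\right) = 22 \cdot \frac{1}{3} \cdot \frac{1}{6} \left(-3 + 12\right) = 22 \cdot \frac{1}{3} \cdot \frac{1}{6} \cdot 9 = 22 \cdot \frac{1}{2} = 11$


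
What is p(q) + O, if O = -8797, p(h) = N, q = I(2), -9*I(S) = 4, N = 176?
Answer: -8621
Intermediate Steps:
I(S) = -4/9 (I(S) = -⅑*4 = -4/9)
q = -4/9 ≈ -0.44444
p(h) = 176
p(q) + O = 176 - 8797 = -8621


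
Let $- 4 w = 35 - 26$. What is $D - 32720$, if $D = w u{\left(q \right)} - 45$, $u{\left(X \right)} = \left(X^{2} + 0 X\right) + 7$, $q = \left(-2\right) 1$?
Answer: $- \frac{131159}{4} \approx -32790.0$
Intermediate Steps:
$q = -2$
$u{\left(X \right)} = 7 + X^{2}$ ($u{\left(X \right)} = \left(X^{2} + 0\right) + 7 = X^{2} + 7 = 7 + X^{2}$)
$w = - \frac{9}{4}$ ($w = - \frac{35 - 26}{4} = \left(- \frac{1}{4}\right) 9 = - \frac{9}{4} \approx -2.25$)
$D = - \frac{279}{4}$ ($D = - \frac{9 \left(7 + \left(-2\right)^{2}\right)}{4} - 45 = - \frac{9 \left(7 + 4\right)}{4} - 45 = \left(- \frac{9}{4}\right) 11 - 45 = - \frac{99}{4} - 45 = - \frac{279}{4} \approx -69.75$)
$D - 32720 = - \frac{279}{4} - 32720 = - \frac{131159}{4}$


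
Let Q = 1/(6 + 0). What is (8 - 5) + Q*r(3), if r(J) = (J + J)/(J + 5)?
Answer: 25/8 ≈ 3.1250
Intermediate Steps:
r(J) = 2*J/(5 + J) (r(J) = (2*J)/(5 + J) = 2*J/(5 + J))
Q = 1/6 ≈ 0.16667
(8 - 5) + Q*r(3) = (8 - 5) + (2*3/(5 + 3))/6 = 3 + (2*3/8)/6 = 3 + (2*3*(1/8))/6 = 3 + (1/6)*(3/4) = 3 + 1/8 = 25/8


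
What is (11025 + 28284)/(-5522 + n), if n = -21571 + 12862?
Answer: -39309/14231 ≈ -2.7622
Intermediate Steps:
n = -8709
(11025 + 28284)/(-5522 + n) = (11025 + 28284)/(-5522 - 8709) = 39309/(-14231) = 39309*(-1/14231) = -39309/14231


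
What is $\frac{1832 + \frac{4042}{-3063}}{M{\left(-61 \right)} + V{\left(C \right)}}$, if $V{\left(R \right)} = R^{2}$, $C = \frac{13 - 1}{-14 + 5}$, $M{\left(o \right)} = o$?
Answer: $- \frac{16822122}{544193} \approx -30.912$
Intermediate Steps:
$C = - \frac{4}{3}$ ($C = \frac{12}{-9} = 12 \left(- \frac{1}{9}\right) = - \frac{4}{3} \approx -1.3333$)
$\frac{1832 + \frac{4042}{-3063}}{M{\left(-61 \right)} + V{\left(C \right)}} = \frac{1832 + \frac{4042}{-3063}}{-61 + \left(- \frac{4}{3}\right)^{2}} = \frac{1832 + 4042 \left(- \frac{1}{3063}\right)}{-61 + \frac{16}{9}} = \frac{1832 - \frac{4042}{3063}}{- \frac{533}{9}} = \frac{5607374}{3063} \left(- \frac{9}{533}\right) = - \frac{16822122}{544193}$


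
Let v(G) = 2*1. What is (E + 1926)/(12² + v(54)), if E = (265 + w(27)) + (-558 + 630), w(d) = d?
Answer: 1145/73 ≈ 15.685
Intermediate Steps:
v(G) = 2
E = 364 (E = (265 + 27) + (-558 + 630) = 292 + 72 = 364)
(E + 1926)/(12² + v(54)) = (364 + 1926)/(12² + 2) = 2290/(144 + 2) = 2290/146 = 2290*(1/146) = 1145/73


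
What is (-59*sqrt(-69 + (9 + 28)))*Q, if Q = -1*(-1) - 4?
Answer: 708*I*sqrt(2) ≈ 1001.3*I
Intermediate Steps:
Q = -3 (Q = 1 - 4 = -3)
(-59*sqrt(-69 + (9 + 28)))*Q = -59*sqrt(-69 + (9 + 28))*(-3) = -59*sqrt(-69 + 37)*(-3) = -236*I*sqrt(2)*(-3) = 708*I*sqrt(2)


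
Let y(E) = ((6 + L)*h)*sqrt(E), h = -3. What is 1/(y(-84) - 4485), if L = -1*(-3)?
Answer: I/(3*(-1495*I + 18*sqrt(21))) ≈ -0.00022229 + 1.2265e-5*I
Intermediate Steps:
L = 3
y(E) = -27*sqrt(E) (y(E) = ((6 + 3)*(-3))*sqrt(E) = (9*(-3))*sqrt(E) = -27*sqrt(E))
1/(y(-84) - 4485) = 1/(-54*I*sqrt(21) - 4485) = 1/(-4485 - 54*I*sqrt(21))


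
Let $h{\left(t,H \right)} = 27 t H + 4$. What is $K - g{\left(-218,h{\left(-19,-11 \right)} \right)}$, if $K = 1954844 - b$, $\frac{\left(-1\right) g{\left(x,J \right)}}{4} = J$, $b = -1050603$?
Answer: $3028035$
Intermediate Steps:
$h{\left(t,H \right)} = 4 + 27 H t$ ($h{\left(t,H \right)} = 27 H t + 4 = 4 + 27 H t$)
$g{\left(x,J \right)} = - 4 J$
$K = 3005447$ ($K = 1954844 - -1050603 = 1954844 + 1050603 = 3005447$)
$K - g{\left(-218,h{\left(-19,-11 \right)} \right)} = 3005447 - - 4 \left(4 + 27 \left(-11\right) \left(-19\right)\right) = 3005447 - - 4 \left(4 + 5643\right) = 3005447 - \left(-4\right) 5647 = 3005447 - -22588 = 3005447 + 22588 = 3028035$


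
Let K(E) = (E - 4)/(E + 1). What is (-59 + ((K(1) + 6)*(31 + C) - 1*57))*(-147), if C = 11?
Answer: -10731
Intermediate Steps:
K(E) = (-4 + E)/(1 + E)
(-59 + ((K(1) + 6)*(31 + C) - 1*57))*(-147) = (-59 + (((-4 + 1)/(1 + 1) + 6)*(31 + 11) - 1*57))*(-147) = (-59 + ((-3/2 + 6)*42 - 57))*(-147) = (-59 + ((9/2)*42 - 57))*(-147) = (-59 + (189 - 57))*(-147) = (-59 + 132)*(-147) = 73*(-147) = -10731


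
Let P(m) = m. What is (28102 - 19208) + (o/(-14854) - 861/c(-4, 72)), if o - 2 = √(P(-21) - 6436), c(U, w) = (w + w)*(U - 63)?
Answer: 212437381741/23885232 - I*√6457/14854 ≈ 8894.1 - 0.0054097*I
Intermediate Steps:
c(U, w) = 2*w*(-63 + U) (c(U, w) = (2*w)*(-63 + U) = 2*w*(-63 + U))
o = 2 + I*√6457 (o = 2 + √(-21 - 6436) = 2 + √(-6457) = 2 + I*√6457 ≈ 2.0 + 80.355*I)
(28102 - 19208) + (o/(-14854) - 861/c(-4, 72)) = (28102 - 19208) + ((2 + I*√6457)/(-14854) - 861*1/(144*(-63 - 4))) = 8894 + ((2 + I*√6457)*(-1/14854) - 861/(2*72*(-67))) = 8894 + ((-1/7427 - I*√6457/14854) - 861/(-9648)) = 8894 + ((-1/7427 - I*√6457/14854) - 861*(-1/9648)) = 8894 + ((-1/7427 - I*√6457/14854) + 287/3216) = 8894 + (2128333/23885232 - I*√6457/14854) = 212437381741/23885232 - I*√6457/14854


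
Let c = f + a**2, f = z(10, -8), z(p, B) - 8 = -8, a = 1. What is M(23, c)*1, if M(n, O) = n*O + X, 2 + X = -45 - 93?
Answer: -117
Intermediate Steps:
z(p, B) = 0 (z(p, B) = 8 - 8 = 0)
X = -140 (X = -2 + (-45 - 93) = -2 - 138 = -140)
f = 0
c = 1 (c = 0 + 1**2 = 0 + 1 = 1)
M(n, O) = -140 + O*n (M(n, O) = n*O - 140 = O*n - 140 = -140 + O*n)
M(23, c)*1 = (-140 + 1*23)*1 = (-140 + 23)*1 = -117*1 = -117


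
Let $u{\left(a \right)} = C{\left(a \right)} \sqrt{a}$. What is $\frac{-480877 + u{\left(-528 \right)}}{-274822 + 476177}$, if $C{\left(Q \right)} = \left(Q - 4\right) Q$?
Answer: $- \frac{480877}{201355} + \frac{14592 i \sqrt{33}}{2615} \approx -2.3882 + 32.055 i$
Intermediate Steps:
$C{\left(Q \right)} = Q \left(-4 + Q\right)$ ($C{\left(Q \right)} = \left(-4 + Q\right) Q = Q \left(-4 + Q\right)$)
$u{\left(a \right)} = a^{\frac{3}{2}} \left(-4 + a\right)$ ($u{\left(a \right)} = a \left(-4 + a\right) \sqrt{a} = a^{\frac{3}{2}} \left(-4 + a\right)$)
$\frac{-480877 + u{\left(-528 \right)}}{-274822 + 476177} = \frac{-480877 + \left(-528\right)^{\frac{3}{2}} \left(-4 - 528\right)}{-274822 + 476177} = \frac{-480877 + - 2112 i \sqrt{33} \left(-532\right)}{201355} = \left(-480877 + 1123584 i \sqrt{33}\right) \frac{1}{201355} = - \frac{480877}{201355} + \frac{14592 i \sqrt{33}}{2615}$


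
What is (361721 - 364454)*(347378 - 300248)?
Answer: -128806290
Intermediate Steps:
(361721 - 364454)*(347378 - 300248) = -2733*47130 = -128806290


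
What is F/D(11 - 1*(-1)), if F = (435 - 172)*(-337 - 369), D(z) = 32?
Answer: -92839/16 ≈ -5802.4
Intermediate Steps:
F = -185678 (F = 263*(-706) = -185678)
F/D(11 - 1*(-1)) = -185678/32 = -185678*1/32 = -92839/16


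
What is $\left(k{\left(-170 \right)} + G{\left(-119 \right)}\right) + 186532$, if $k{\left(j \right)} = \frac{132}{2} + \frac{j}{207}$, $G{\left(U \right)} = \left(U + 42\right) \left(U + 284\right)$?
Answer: $\frac{35995681}{207} \approx 1.7389 \cdot 10^{5}$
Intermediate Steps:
$G{\left(U \right)} = \left(42 + U\right) \left(284 + U\right)$
$k{\left(j \right)} = 66 + \frac{j}{207}$ ($k{\left(j \right)} = 132 \cdot \frac{1}{2} + j \frac{1}{207} = 66 + \frac{j}{207}$)
$\left(k{\left(-170 \right)} + G{\left(-119 \right)}\right) + 186532 = \left(\left(66 + \frac{1}{207} \left(-170\right)\right) + \left(11928 + \left(-119\right)^{2} + 326 \left(-119\right)\right)\right) + 186532 = \left(\left(66 - \frac{170}{207}\right) + \left(11928 + 14161 - 38794\right)\right) + 186532 = \left(\frac{13492}{207} - 12705\right) + 186532 = - \frac{2616443}{207} + 186532 = \frac{35995681}{207}$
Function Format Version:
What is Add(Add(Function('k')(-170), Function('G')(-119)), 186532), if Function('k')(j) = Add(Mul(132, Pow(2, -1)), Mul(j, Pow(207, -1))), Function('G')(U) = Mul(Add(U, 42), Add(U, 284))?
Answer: Rational(35995681, 207) ≈ 1.7389e+5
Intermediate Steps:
Function('G')(U) = Mul(Add(42, U), Add(284, U))
Function('k')(j) = Add(66, Mul(Rational(1, 207), j)) (Function('k')(j) = Add(Mul(132, Rational(1, 2)), Mul(j, Rational(1, 207))) = Add(66, Mul(Rational(1, 207), j)))
Add(Add(Function('k')(-170), Function('G')(-119)), 186532) = Add(Add(Add(66, Mul(Rational(1, 207), -170)), Add(11928, Pow(-119, 2), Mul(326, -119))), 186532) = Add(Add(Add(66, Rational(-170, 207)), Add(11928, 14161, -38794)), 186532) = Add(Add(Rational(13492, 207), -12705), 186532) = Add(Rational(-2616443, 207), 186532) = Rational(35995681, 207)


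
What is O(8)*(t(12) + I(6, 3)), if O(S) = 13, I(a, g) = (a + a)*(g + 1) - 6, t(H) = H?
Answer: 702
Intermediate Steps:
I(a, g) = -6 + 2*a*(1 + g) (I(a, g) = (2*a)*(1 + g) - 6 = 2*a*(1 + g) - 6 = -6 + 2*a*(1 + g))
O(8)*(t(12) + I(6, 3)) = 13*(12 + (-6 + 2*6 + 2*6*3)) = 13*(12 + (-6 + 12 + 36)) = 13*(12 + 42) = 13*54 = 702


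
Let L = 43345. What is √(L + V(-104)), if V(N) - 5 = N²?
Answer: √54166 ≈ 232.74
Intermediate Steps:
V(N) = 5 + N²
√(L + V(-104)) = √(43345 + (5 + (-104)²)) = √(43345 + (5 + 10816)) = √(43345 + 10821) = √54166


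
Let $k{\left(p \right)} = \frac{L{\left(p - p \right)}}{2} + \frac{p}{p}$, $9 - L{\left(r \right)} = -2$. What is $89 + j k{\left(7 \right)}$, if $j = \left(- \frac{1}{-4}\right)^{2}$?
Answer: $\frac{2861}{32} \approx 89.406$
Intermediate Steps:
$L{\left(r \right)} = 11$ ($L{\left(r \right)} = 9 - -2 = 9 + 2 = 11$)
$j = \frac{1}{16}$ ($j = \left(\left(-1\right) \left(- \frac{1}{4}\right)\right)^{2} = \left(\frac{1}{4}\right)^{2} = \frac{1}{16} \approx 0.0625$)
$k{\left(p \right)} = \frac{13}{2}$ ($k{\left(p \right)} = \frac{11}{2} + \frac{p}{p} = 11 \cdot \frac{1}{2} + 1 = \frac{11}{2} + 1 = \frac{13}{2}$)
$89 + j k{\left(7 \right)} = 89 + \frac{1}{16} \cdot \frac{13}{2} = 89 + \frac{13}{32} = \frac{2861}{32}$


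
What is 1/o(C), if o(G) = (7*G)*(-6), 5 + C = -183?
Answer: 1/7896 ≈ 0.00012665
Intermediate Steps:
C = -188 (C = -5 - 183 = -188)
o(G) = -42*G
1/o(C) = 1/(-42*(-188)) = 1/7896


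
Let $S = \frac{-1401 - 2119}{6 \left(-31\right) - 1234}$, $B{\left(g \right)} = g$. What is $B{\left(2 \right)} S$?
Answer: $\frac{352}{71} \approx 4.9577$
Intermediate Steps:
$S = \frac{176}{71}$ ($S = - \frac{3520}{-186 - 1234} = - \frac{3520}{-1420} = \left(-3520\right) \left(- \frac{1}{1420}\right) = \frac{176}{71} \approx 2.4789$)
$B{\left(2 \right)} S = 2 \cdot \frac{176}{71} = \frac{352}{71}$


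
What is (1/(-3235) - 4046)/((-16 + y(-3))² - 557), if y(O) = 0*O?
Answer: 13088811/973735 ≈ 13.442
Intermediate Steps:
y(O) = 0
(1/(-3235) - 4046)/((-16 + y(-3))² - 557) = (1/(-3235) - 4046)/((-16 + 0)² - 557) = (-1/3235 - 4046)/((-16)² - 557) = -13088811/(3235*(256 - 557)) = -13088811/3235/(-301) = -13088811/3235*(-1/301) = 13088811/973735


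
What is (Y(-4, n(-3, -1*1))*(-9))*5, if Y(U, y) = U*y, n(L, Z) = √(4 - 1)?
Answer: 180*√3 ≈ 311.77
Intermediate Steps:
n(L, Z) = √3
(Y(-4, n(-3, -1*1))*(-9))*5 = (-4*√3*(-9))*5 = (36*√3)*5 = 180*√3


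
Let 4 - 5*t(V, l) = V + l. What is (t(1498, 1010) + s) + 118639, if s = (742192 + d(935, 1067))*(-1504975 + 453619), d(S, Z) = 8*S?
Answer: -3940860185469/5 ≈ -7.8817e+11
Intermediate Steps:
t(V, l) = ⅘ - V/5 - l/5 (t(V, l) = ⅘ - (V + l)/5 = ⅘ + (-V/5 - l/5) = ⅘ - V/5 - l/5)
s = -788172155232 (s = (742192 + 8*935)*(-1504975 + 453619) = (742192 + 7480)*(-1051356) = 749672*(-1051356) = -788172155232)
(t(1498, 1010) + s) + 118639 = ((⅘ - ⅕*1498 - ⅕*1010) - 788172155232) + 118639 = ((⅘ - 1498/5 - 202) - 788172155232) + 118639 = (-2504/5 - 788172155232) + 118639 = -3940860778664/5 + 118639 = -3940860185469/5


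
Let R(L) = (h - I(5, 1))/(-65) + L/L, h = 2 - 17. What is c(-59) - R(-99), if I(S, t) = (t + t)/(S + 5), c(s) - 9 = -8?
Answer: -76/325 ≈ -0.23385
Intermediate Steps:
h = -15
c(s) = 1 (c(s) = 9 - 8 = 1)
I(S, t) = 2*t/(5 + S) (I(S, t) = (2*t)/(5 + S) = 2*t/(5 + S))
R(L) = 401/325 (R(L) = (-15 - 2/(5 + 5))/(-65) + L/L = (-15 - 2/10)*(-1/65) + 1 = (-15 - 1*⅕)*(-1/65) + 1 = (-15 - ⅕)*(-1/65) + 1 = -76/5*(-1/65) + 1 = 76/325 + 1 = 401/325)
c(-59) - R(-99) = 1 - 1*401/325 = 1 - 401/325 = -76/325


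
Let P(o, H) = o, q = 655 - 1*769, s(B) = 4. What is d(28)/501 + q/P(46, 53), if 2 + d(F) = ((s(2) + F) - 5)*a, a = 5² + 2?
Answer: -11836/11523 ≈ -1.0272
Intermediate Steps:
q = -114 (q = 655 - 769 = -114)
a = 27 (a = 25 + 2 = 27)
d(F) = -29 + 27*F (d(F) = -2 + ((4 + F) - 5)*27 = -2 + (-1 + F)*27 = -2 + (-27 + 27*F) = -29 + 27*F)
d(28)/501 + q/P(46, 53) = (-29 + 27*28)/501 - 114/46 = (-29 + 756)*(1/501) - 114*1/46 = 727*(1/501) - 57/23 = 727/501 - 57/23 = -11836/11523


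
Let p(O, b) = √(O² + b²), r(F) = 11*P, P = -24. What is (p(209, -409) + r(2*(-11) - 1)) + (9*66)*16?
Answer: 9240 + √210962 ≈ 9699.3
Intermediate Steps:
r(F) = -264 (r(F) = 11*(-24) = -264)
(p(209, -409) + r(2*(-11) - 1)) + (9*66)*16 = (√(209² + (-409)²) - 264) + (9*66)*16 = (√(43681 + 167281) - 264) + 594*16 = (√210962 - 264) + 9504 = (-264 + √210962) + 9504 = 9240 + √210962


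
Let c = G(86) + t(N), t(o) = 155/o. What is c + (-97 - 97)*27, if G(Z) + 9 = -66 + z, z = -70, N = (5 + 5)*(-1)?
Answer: -10797/2 ≈ -5398.5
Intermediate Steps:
N = -10 (N = 10*(-1) = -10)
G(Z) = -145 (G(Z) = -9 + (-66 - 70) = -9 - 136 = -145)
c = -321/2 (c = -145 + 155/(-10) = -145 + 155*(-⅒) = -145 - 31/2 = -321/2 ≈ -160.50)
c + (-97 - 97)*27 = -321/2 + (-97 - 97)*27 = -321/2 - 194*27 = -321/2 - 5238 = -10797/2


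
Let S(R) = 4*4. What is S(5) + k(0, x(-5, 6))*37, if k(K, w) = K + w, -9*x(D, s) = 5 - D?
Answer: -226/9 ≈ -25.111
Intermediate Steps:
x(D, s) = -5/9 + D/9 (x(D, s) = -(5 - D)/9 = -5/9 + D/9)
S(R) = 16
S(5) + k(0, x(-5, 6))*37 = 16 + (0 + (-5/9 + (1/9)*(-5)))*37 = 16 + (0 + (-5/9 - 5/9))*37 = 16 + (0 - 10/9)*37 = 16 - 10/9*37 = 16 - 370/9 = -226/9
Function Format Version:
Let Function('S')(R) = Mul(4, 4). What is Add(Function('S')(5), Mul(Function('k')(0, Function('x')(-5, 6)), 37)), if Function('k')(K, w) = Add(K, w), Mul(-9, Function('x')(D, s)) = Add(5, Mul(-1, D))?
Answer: Rational(-226, 9) ≈ -25.111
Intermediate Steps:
Function('x')(D, s) = Add(Rational(-5, 9), Mul(Rational(1, 9), D)) (Function('x')(D, s) = Mul(Rational(-1, 9), Add(5, Mul(-1, D))) = Add(Rational(-5, 9), Mul(Rational(1, 9), D)))
Function('S')(R) = 16
Add(Function('S')(5), Mul(Function('k')(0, Function('x')(-5, 6)), 37)) = Add(16, Mul(Add(0, Add(Rational(-5, 9), Mul(Rational(1, 9), -5))), 37)) = Add(16, Mul(Add(0, Add(Rational(-5, 9), Rational(-5, 9))), 37)) = Add(16, Mul(Add(0, Rational(-10, 9)), 37)) = Add(16, Mul(Rational(-10, 9), 37)) = Add(16, Rational(-370, 9)) = Rational(-226, 9)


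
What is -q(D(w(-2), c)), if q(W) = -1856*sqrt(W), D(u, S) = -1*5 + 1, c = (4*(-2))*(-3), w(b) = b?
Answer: 3712*I ≈ 3712.0*I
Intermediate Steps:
c = 24 (c = -8*(-3) = 24)
D(u, S) = -4 (D(u, S) = -5 + 1 = -4)
-q(D(w(-2), c)) = -(-1856)*sqrt(-4) = -(-1856)*2*I = -(-3712)*I = 3712*I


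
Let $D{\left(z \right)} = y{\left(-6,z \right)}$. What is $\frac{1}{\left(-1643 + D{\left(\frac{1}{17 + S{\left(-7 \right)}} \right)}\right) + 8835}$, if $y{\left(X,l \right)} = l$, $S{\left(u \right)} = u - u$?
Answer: $\frac{17}{122265} \approx 0.00013904$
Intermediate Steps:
$S{\left(u \right)} = 0$
$D{\left(z \right)} = z$
$\frac{1}{\left(-1643 + D{\left(\frac{1}{17 + S{\left(-7 \right)}} \right)}\right) + 8835} = \frac{1}{\left(-1643 + \frac{1}{17 + 0}\right) + 8835} = \frac{1}{\left(-1643 + \frac{1}{17}\right) + 8835} = \frac{1}{- \frac{27930}{17} + 8835} = \frac{1}{\frac{122265}{17}} = \frac{17}{122265}$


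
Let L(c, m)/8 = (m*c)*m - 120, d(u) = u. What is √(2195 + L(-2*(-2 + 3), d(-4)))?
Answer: √979 ≈ 31.289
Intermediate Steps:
L(c, m) = -960 + 8*c*m² (L(c, m) = 8*((m*c)*m - 120) = 8*((c*m)*m - 120) = 8*(c*m² - 120) = 8*(-120 + c*m²) = -960 + 8*c*m²)
√(2195 + L(-2*(-2 + 3), d(-4))) = √(2195 + (-960 + 8*(-2*(-2 + 3))*(-4)²)) = √(2195 + (-960 + 8*(-2*1)*16)) = √(2195 + (-960 + 8*(-2)*16)) = √(2195 + (-960 - 256)) = √(2195 - 1216) = √979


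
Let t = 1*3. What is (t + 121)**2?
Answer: 15376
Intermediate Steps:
t = 3
(t + 121)**2 = (3 + 121)**2 = 124**2 = 15376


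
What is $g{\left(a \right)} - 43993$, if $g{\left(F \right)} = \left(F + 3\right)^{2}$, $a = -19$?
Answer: $-43737$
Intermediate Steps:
$g{\left(F \right)} = \left(3 + F\right)^{2}$
$g{\left(a \right)} - 43993 = \left(3 - 19\right)^{2} - 43993 = \left(-16\right)^{2} - 43993 = 256 - 43993 = -43737$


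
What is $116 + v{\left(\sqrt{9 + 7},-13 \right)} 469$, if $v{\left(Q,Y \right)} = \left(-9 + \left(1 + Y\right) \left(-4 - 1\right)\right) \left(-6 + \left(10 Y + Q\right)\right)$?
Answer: $-3157192$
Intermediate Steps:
$v{\left(Q,Y \right)} = \left(-14 - 5 Y\right) \left(-6 + Q + 10 Y\right)$ ($v{\left(Q,Y \right)} = \left(-9 + \left(1 + Y\right) \left(-5\right)\right) \left(-6 + \left(Q + 10 Y\right)\right) = \left(-9 - \left(5 + 5 Y\right)\right) \left(-6 + Q + 10 Y\right) = \left(-14 - 5 Y\right) \left(-6 + Q + 10 Y\right)$)
$116 + v{\left(\sqrt{9 + 7},-13 \right)} 469 = 116 + \left(84 - -1430 - 50 \left(-13\right)^{2} - 14 \sqrt{9 + 7} - 5 \sqrt{9 + 7} \left(-13\right)\right) 469 = 116 + \left(84 + 1430 - 8450 - 14 \sqrt{16} - 5 \sqrt{16} \left(-13\right)\right) 469 = 116 + \left(84 + 1430 - 8450 - 56 - 20 \left(-13\right)\right) 469 = 116 + \left(84 + 1430 - 8450 - 56 + 260\right) 469 = 116 - 3157308 = -3157192$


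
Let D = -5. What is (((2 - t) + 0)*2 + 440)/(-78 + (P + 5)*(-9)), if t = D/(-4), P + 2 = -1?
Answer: -883/192 ≈ -4.5990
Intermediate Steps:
P = -3 (P = -2 - 1 = -3)
t = 5/4 (t = -5/(-4) = -5*(-1/4) = 5/4 ≈ 1.2500)
(((2 - t) + 0)*2 + 440)/(-78 + (P + 5)*(-9)) = (((2 - 1*5/4) + 0)*2 + 440)/(-78 + (-3 + 5)*(-9)) = (((2 - 5/4) + 0)*2 + 440)/(-78 + 2*(-9)) = ((3/4 + 0)*2 + 440)/(-78 - 18) = ((3/4)*2 + 440)/(-96) = (3/2 + 440)*(-1/96) = (883/2)*(-1/96) = -883/192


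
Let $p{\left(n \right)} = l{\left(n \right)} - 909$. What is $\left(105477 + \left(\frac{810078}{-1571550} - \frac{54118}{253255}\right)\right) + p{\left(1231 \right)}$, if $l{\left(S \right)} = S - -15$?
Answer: $\frac{1403799605084557}{13266763175} \approx 1.0581 \cdot 10^{5}$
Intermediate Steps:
$l{\left(S \right)} = 15 + S$ ($l{\left(S \right)} = S + 15 = 15 + S$)
$p{\left(n \right)} = -894 + n$ ($p{\left(n \right)} = \left(15 + n\right) - 909 = -894 + n$)
$\left(105477 + \left(\frac{810078}{-1571550} - \frac{54118}{253255}\right)\right) + p{\left(1231 \right)} = \left(105477 + \left(\frac{810078}{-1571550} - \frac{54118}{253255}\right)\right) + \left(-894 + 1231\right) = \left(105477 + \left(810078 \left(- \frac{1}{1571550}\right) - \frac{54118}{253255}\right)\right) + 337 = \left(105477 - \frac{9673514893}{13266763175}\right) + 337 = \frac{1399328705894582}{13266763175} + 337 = \frac{1403799605084557}{13266763175}$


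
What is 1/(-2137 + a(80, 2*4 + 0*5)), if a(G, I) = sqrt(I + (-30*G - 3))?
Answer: -2137/4569164 - I*sqrt(2395)/4569164 ≈ -0.0004677 - 1.0711e-5*I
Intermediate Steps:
a(G, I) = sqrt(-3 + I - 30*G) (a(G, I) = sqrt(I + (-3 - 30*G)) = sqrt(-3 + I - 30*G))
1/(-2137 + a(80, 2*4 + 0*5)) = 1/(-2137 + sqrt(-3 + (2*4 + 0*5) - 30*80)) = 1/(-2137 + sqrt(-3 + (8 + 0) - 2400)) = 1/(-2137 + sqrt(-3 + 8 - 2400)) = 1/(-2137 + sqrt(-2395)) = 1/(-2137 + I*sqrt(2395))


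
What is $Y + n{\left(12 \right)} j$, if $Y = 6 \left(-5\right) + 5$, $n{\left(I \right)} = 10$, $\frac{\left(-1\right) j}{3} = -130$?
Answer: $3875$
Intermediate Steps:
$j = 390$ ($j = \left(-3\right) \left(-130\right) = 390$)
$Y = -25$ ($Y = -30 + 5 = -25$)
$Y + n{\left(12 \right)} j = -25 + 10 \cdot 390 = -25 + 3900 = 3875$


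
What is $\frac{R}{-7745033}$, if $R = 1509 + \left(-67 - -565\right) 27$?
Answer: $- \frac{14955}{7745033} \approx -0.0019309$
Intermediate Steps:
$R = 14955$ ($R = 1509 + \left(-67 + 565\right) 27 = 1509 + 498 \cdot 27 = 1509 + 13446 = 14955$)
$\frac{R}{-7745033} = \frac{14955}{-7745033} = 14955 \left(- \frac{1}{7745033}\right) = - \frac{14955}{7745033}$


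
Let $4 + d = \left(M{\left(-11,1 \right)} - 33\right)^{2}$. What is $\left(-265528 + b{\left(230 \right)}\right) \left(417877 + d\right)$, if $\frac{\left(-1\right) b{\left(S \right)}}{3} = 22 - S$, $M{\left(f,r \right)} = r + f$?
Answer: $-111186036688$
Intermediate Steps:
$M{\left(f,r \right)} = f + r$
$b{\left(S \right)} = -66 + 3 S$ ($b{\left(S \right)} = - 3 \left(22 - S\right) = -66 + 3 S$)
$d = 1845$ ($d = -4 + \left(\left(-11 + 1\right) - 33\right)^{2} = -4 + \left(-10 - 33\right)^{2} = -4 + \left(-43\right)^{2} = -4 + 1849 = 1845$)
$\left(-265528 + b{\left(230 \right)}\right) \left(417877 + d\right) = \left(-265528 + \left(-66 + 3 \cdot 230\right)\right) \left(417877 + 1845\right) = \left(-265528 + \left(-66 + 690\right)\right) 419722 = \left(-265528 + 624\right) 419722 = \left(-264904\right) 419722 = -111186036688$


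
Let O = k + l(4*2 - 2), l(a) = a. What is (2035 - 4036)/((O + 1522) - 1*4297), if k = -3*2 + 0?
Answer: 667/925 ≈ 0.72108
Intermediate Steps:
k = -6 (k = -6 + 0 = -6)
O = 0 (O = -6 + (4*2 - 2) = -6 + (8 - 2) = -6 + 6 = 0)
(2035 - 4036)/((O + 1522) - 1*4297) = (2035 - 4036)/((0 + 1522) - 1*4297) = -2001/(1522 - 4297) = -2001/(-2775) = -2001*(-1/2775) = 667/925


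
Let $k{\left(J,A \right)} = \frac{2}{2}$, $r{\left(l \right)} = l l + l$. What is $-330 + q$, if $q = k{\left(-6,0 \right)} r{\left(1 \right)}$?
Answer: $-328$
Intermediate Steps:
$r{\left(l \right)} = l + l^{2}$ ($r{\left(l \right)} = l^{2} + l = l + l^{2}$)
$k{\left(J,A \right)} = 1$ ($k{\left(J,A \right)} = 2 \cdot \frac{1}{2} = 1$)
$q = 2$ ($q = 1 \cdot 1 \left(1 + 1\right) = 1 \cdot 1 \cdot 2 = 1 \cdot 2 = 2$)
$-330 + q = -330 + 2 = -328$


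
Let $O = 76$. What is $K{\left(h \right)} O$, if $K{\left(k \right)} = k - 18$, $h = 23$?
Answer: $380$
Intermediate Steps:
$K{\left(k \right)} = -18 + k$
$K{\left(h \right)} O = \left(-18 + 23\right) 76 = 5 \cdot 76 = 380$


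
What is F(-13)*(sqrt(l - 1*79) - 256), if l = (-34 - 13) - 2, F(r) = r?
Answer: 3328 - 104*I*sqrt(2) ≈ 3328.0 - 147.08*I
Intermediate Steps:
l = -49 (l = -47 - 2 = -49)
F(-13)*(sqrt(l - 1*79) - 256) = -13*(sqrt(-49 - 1*79) - 256) = -13*(sqrt(-49 - 79) - 256) = -13*(sqrt(-128) - 256) = -13*(8*I*sqrt(2) - 256) = -13*(-256 + 8*I*sqrt(2)) = 3328 - 104*I*sqrt(2)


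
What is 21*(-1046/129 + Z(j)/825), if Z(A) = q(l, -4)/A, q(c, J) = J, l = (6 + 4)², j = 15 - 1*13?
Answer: -2014152/11825 ≈ -170.33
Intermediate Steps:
j = 2 (j = 15 - 13 = 2)
l = 100 (l = 10² = 100)
Z(A) = -4/A
21*(-1046/129 + Z(j)/825) = 21*(-1046/129 - 4/2/825) = 21*(-1046*1/129 - 4*½*(1/825)) = 21*(-1046/129 - 2*1/825) = 21*(-1046/129 - 2/825) = 21*(-95912/11825) = -2014152/11825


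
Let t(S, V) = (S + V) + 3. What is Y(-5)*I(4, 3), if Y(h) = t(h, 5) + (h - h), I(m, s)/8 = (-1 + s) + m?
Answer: 144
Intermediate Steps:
I(m, s) = -8 + 8*m + 8*s (I(m, s) = 8*((-1 + s) + m) = 8*(-1 + m + s) = -8 + 8*m + 8*s)
t(S, V) = 3 + S + V
Y(h) = 8 + h (Y(h) = (3 + h + 5) + (h - h) = (8 + h) + 0 = 8 + h)
Y(-5)*I(4, 3) = (8 - 5)*(-8 + 8*4 + 8*3) = 3*(-8 + 32 + 24) = 3*48 = 144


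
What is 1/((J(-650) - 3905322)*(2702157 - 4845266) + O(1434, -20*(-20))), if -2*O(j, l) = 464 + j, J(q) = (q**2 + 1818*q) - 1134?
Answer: 1/9999009363555 ≈ 1.0001e-13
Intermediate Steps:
J(q) = -1134 + q**2 + 1818*q
O(j, l) = -232 - j/2 (O(j, l) = -(464 + j)/2 = -232 - j/2)
1/((J(-650) - 3905322)*(2702157 - 4845266) + O(1434, -20*(-20))) = 1/(((-1134 + (-650)**2 + 1818*(-650)) - 3905322)*(2702157 - 4845266) + (-232 - 1/2*1434)) = 1/(((-1134 + 422500 - 1181700) - 3905322)*(-2143109) + (-232 - 717)) = 1/((-760334 - 3905322)*(-2143109) - 949) = 1/(-4665656*(-2143109) - 949) = 1/(9999009364504 - 949) = 1/9999009363555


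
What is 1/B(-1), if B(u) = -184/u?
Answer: 1/184 ≈ 0.0054348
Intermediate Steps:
1/B(-1) = 1/(-184/(-1)) = 1/(-184*(-1)) = 1/184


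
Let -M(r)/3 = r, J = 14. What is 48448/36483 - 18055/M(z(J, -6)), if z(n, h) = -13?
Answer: -218937031/474279 ≈ -461.62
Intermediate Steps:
M(r) = -3*r
48448/36483 - 18055/M(z(J, -6)) = 48448/36483 - 18055/((-3*(-13))) = 48448*(1/36483) - 18055/39 = 48448/36483 - 18055*1/39 = 48448/36483 - 18055/39 = -218937031/474279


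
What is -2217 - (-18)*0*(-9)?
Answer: -2217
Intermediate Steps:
-2217 - (-18)*0*(-9) = -2217 - (-18)*0 = -2217 - 1*0 = -2217 + 0 = -2217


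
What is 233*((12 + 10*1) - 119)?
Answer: -22601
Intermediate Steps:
233*((12 + 10*1) - 119) = 233*((12 + 10) - 119) = 233*(22 - 119) = 233*(-97) = -22601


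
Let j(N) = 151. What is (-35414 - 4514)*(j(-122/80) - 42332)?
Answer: 1684202968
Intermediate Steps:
(-35414 - 4514)*(j(-122/80) - 42332) = (-35414 - 4514)*(151 - 42332) = -39928*(-42181) = 1684202968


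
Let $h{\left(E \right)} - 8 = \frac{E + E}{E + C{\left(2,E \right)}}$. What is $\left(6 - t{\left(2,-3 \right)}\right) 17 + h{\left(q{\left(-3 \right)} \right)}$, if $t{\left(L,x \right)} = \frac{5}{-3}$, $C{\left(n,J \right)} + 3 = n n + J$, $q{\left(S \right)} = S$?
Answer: $\frac{2093}{15} \approx 139.53$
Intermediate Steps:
$C{\left(n,J \right)} = -3 + J + n^{2}$ ($C{\left(n,J \right)} = -3 + \left(n n + J\right) = -3 + \left(n^{2} + J\right) = -3 + \left(J + n^{2}\right) = -3 + J + n^{2}$)
$t{\left(L,x \right)} = - \frac{5}{3}$ ($t{\left(L,x \right)} = 5 \left(- \frac{1}{3}\right) = - \frac{5}{3}$)
$h{\left(E \right)} = 8 + \frac{2 E}{1 + 2 E}$ ($h{\left(E \right)} = 8 + \frac{E + E}{E + \left(-3 + E + 2^{2}\right)} = 8 + \frac{2 E}{E + \left(-3 + E + 4\right)} = 8 + \frac{2 E}{E + \left(1 + E\right)} = 8 + \frac{2 E}{1 + 2 E}$)
$\left(6 - t{\left(2,-3 \right)}\right) 17 + h{\left(q{\left(-3 \right)} \right)} = \left(6 - - \frac{5}{3}\right) 17 + \frac{2 \left(4 + 9 \left(-3\right)\right)}{1 + 2 \left(-3\right)} = \left(6 + \frac{5}{3}\right) 17 + \frac{2 \left(4 - 27\right)}{1 - 6} = \frac{23}{3} \cdot 17 + 2 \frac{1}{-5} \left(-23\right) = \frac{391}{3} + 2 \left(- \frac{1}{5}\right) \left(-23\right) = \frac{391}{3} + \frac{46}{5} = \frac{2093}{15}$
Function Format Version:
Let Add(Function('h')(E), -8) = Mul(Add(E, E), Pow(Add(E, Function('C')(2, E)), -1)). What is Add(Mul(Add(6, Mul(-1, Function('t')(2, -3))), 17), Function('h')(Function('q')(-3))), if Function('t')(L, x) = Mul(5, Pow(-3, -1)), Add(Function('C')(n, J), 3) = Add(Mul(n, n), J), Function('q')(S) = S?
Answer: Rational(2093, 15) ≈ 139.53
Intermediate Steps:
Function('C')(n, J) = Add(-3, J, Pow(n, 2)) (Function('C')(n, J) = Add(-3, Add(Mul(n, n), J)) = Add(-3, Add(Pow(n, 2), J)) = Add(-3, Add(J, Pow(n, 2))) = Add(-3, J, Pow(n, 2)))
Function('t')(L, x) = Rational(-5, 3) (Function('t')(L, x) = Mul(5, Rational(-1, 3)) = Rational(-5, 3))
Function('h')(E) = Add(8, Mul(2, E, Pow(Add(1, Mul(2, E)), -1))) (Function('h')(E) = Add(8, Mul(Add(E, E), Pow(Add(E, Add(-3, E, Pow(2, 2))), -1))) = Add(8, Mul(Mul(2, E), Pow(Add(E, Add(-3, E, 4)), -1))) = Add(8, Mul(Mul(2, E), Pow(Add(E, Add(1, E)), -1))) = Add(8, Mul(Mul(2, E), Pow(Add(1, Mul(2, E)), -1))) = Add(8, Mul(2, E, Pow(Add(1, Mul(2, E)), -1))))
Add(Mul(Add(6, Mul(-1, Function('t')(2, -3))), 17), Function('h')(Function('q')(-3))) = Add(Mul(Add(6, Mul(-1, Rational(-5, 3))), 17), Mul(2, Pow(Add(1, Mul(2, -3)), -1), Add(4, Mul(9, -3)))) = Add(Mul(Add(6, Rational(5, 3)), 17), Mul(2, Pow(Add(1, -6), -1), Add(4, -27))) = Add(Mul(Rational(23, 3), 17), Mul(2, Pow(-5, -1), -23)) = Add(Rational(391, 3), Mul(2, Rational(-1, 5), -23)) = Add(Rational(391, 3), Rational(46, 5)) = Rational(2093, 15)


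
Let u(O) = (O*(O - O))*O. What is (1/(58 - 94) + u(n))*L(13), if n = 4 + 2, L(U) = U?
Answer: -13/36 ≈ -0.36111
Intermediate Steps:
n = 6
u(O) = 0 (u(O) = (O*0)*O = 0*O = 0)
(1/(58 - 94) + u(n))*L(13) = (1/(58 - 94) + 0)*13 = (1/(-36) + 0)*13 = (-1/36 + 0)*13 = -1/36*13 = -13/36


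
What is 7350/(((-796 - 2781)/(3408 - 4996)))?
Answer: 238200/73 ≈ 3263.0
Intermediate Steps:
7350/(((-796 - 2781)/(3408 - 4996))) = 7350/((-3577/(-1588))) = 7350/((-3577*(-1/1588))) = 7350/(3577/1588) = 7350*(1588/3577) = 238200/73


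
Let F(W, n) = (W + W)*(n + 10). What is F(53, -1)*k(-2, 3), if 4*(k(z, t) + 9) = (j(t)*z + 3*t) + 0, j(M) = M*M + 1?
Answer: -22419/2 ≈ -11210.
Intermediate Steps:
F(W, n) = 2*W*(10 + n) (F(W, n) = (2*W)*(10 + n) = 2*W*(10 + n))
j(M) = 1 + M² (j(M) = M² + 1 = 1 + M²)
k(z, t) = -9 + 3*t/4 + z*(1 + t²)/4 (k(z, t) = -9 + (((1 + t²)*z + 3*t) + 0)/4 = -9 + ((z*(1 + t²) + 3*t) + 0)/4 = -9 + ((3*t + z*(1 + t²)) + 0)/4 = -9 + (3*t + z*(1 + t²))/4 = -9 + (3*t/4 + z*(1 + t²)/4) = -9 + 3*t/4 + z*(1 + t²)/4)
F(53, -1)*k(-2, 3) = (2*53*(10 - 1))*(-9 + (¾)*3 + (¼)*(-2)*(1 + 3²)) = (2*53*9)*(-9 + 9/4 + (¼)*(-2)*(1 + 9)) = 954*(-9 + 9/4 + (¼)*(-2)*10) = 954*(-9 + 9/4 - 5) = 954*(-47/4) = -22419/2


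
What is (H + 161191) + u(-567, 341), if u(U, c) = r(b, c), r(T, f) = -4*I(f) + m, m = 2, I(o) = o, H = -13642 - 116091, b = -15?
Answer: 30096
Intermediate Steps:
H = -129733
r(T, f) = 2 - 4*f (r(T, f) = -4*f + 2 = 2 - 4*f)
u(U, c) = 2 - 4*c
(H + 161191) + u(-567, 341) = (-129733 + 161191) + (2 - 4*341) = 31458 + (2 - 1364) = 31458 - 1362 = 30096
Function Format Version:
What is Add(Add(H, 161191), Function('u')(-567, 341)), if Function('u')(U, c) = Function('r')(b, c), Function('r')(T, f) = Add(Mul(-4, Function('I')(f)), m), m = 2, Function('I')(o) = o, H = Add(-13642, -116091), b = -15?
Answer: 30096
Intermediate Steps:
H = -129733
Function('r')(T, f) = Add(2, Mul(-4, f)) (Function('r')(T, f) = Add(Mul(-4, f), 2) = Add(2, Mul(-4, f)))
Function('u')(U, c) = Add(2, Mul(-4, c))
Add(Add(H, 161191), Function('u')(-567, 341)) = Add(Add(-129733, 161191), Add(2, Mul(-4, 341))) = Add(31458, Add(2, -1364)) = Add(31458, -1362) = 30096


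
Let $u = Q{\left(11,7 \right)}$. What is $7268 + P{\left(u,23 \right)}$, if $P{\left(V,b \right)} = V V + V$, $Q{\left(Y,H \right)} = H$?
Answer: $7324$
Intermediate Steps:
$u = 7$
$P{\left(V,b \right)} = V + V^{2}$ ($P{\left(V,b \right)} = V^{2} + V = V + V^{2}$)
$7268 + P{\left(u,23 \right)} = 7268 + 7 \left(1 + 7\right) = 7268 + 7 \cdot 8 = 7268 + 56 = 7324$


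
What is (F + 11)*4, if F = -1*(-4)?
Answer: 60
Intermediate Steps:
F = 4
(F + 11)*4 = (4 + 11)*4 = 15*4 = 60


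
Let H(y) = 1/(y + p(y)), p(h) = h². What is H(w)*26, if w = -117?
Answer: 1/522 ≈ 0.0019157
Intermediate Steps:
H(y) = 1/(y + y²)
H(w)*26 = (1/((-117)*(1 - 117)))*26 = -1/117/(-116)*26 = -1/117*(-1/116)*26 = (1/13572)*26 = 1/522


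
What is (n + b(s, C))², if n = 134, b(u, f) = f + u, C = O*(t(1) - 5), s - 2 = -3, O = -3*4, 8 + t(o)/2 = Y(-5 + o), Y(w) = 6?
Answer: 58081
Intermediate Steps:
t(o) = -4 (t(o) = -16 + 2*6 = -16 + 12 = -4)
O = -12
s = -1 (s = 2 - 3 = -1)
C = 108 (C = -12*(-4 - 5) = -12*(-9) = 108)
(n + b(s, C))² = (134 + (108 - 1))² = (134 + 107)² = 241² = 58081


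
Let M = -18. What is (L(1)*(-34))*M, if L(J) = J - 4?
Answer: -1836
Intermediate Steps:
L(J) = -4 + J
(L(1)*(-34))*M = ((-4 + 1)*(-34))*(-18) = -3*(-34)*(-18) = 102*(-18) = -1836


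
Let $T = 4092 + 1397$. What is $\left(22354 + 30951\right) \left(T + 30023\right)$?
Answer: $1892967160$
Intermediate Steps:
$T = 5489$
$\left(22354 + 30951\right) \left(T + 30023\right) = \left(22354 + 30951\right) \left(5489 + 30023\right) = 53305 \cdot 35512 = 1892967160$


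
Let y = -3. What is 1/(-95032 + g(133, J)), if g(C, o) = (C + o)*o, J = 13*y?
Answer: -1/98698 ≈ -1.0132e-5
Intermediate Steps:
J = -39 (J = 13*(-3) = -39)
g(C, o) = o*(C + o)
1/(-95032 + g(133, J)) = 1/(-95032 - 39*(133 - 39)) = 1/(-95032 - 39*94) = 1/(-95032 - 3666) = 1/(-98698) = -1/98698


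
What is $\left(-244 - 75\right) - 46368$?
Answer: $-46687$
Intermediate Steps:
$\left(-244 - 75\right) - 46368 = -319 - 46368 = -46687$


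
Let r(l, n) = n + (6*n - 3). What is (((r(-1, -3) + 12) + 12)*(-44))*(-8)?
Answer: 0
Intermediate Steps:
r(l, n) = -3 + 7*n (r(l, n) = n + (-3 + 6*n) = -3 + 7*n)
(((r(-1, -3) + 12) + 12)*(-44))*(-8) = ((((-3 + 7*(-3)) + 12) + 12)*(-44))*(-8) = ((((-3 - 21) + 12) + 12)*(-44))*(-8) = (((-24 + 12) + 12)*(-44))*(-8) = ((-12 + 12)*(-44))*(-8) = (0*(-44))*(-8) = 0*(-8) = 0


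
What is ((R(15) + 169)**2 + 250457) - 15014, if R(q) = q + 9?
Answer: 272692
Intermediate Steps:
R(q) = 9 + q
((R(15) + 169)**2 + 250457) - 15014 = (((9 + 15) + 169)**2 + 250457) - 15014 = ((24 + 169)**2 + 250457) - 15014 = (193**2 + 250457) - 15014 = (37249 + 250457) - 15014 = 287706 - 15014 = 272692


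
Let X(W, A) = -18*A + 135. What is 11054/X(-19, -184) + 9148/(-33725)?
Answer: 341262994/116250075 ≈ 2.9356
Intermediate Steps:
X(W, A) = 135 - 18*A
11054/X(-19, -184) + 9148/(-33725) = 11054/(135 - 18*(-184)) + 9148/(-33725) = 11054/(135 + 3312) + 9148*(-1/33725) = 11054/3447 - 9148/33725 = 341262994/116250075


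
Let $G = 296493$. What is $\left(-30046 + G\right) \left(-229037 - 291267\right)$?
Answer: $-138633439888$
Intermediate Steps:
$\left(-30046 + G\right) \left(-229037 - 291267\right) = \left(-30046 + 296493\right) \left(-229037 - 291267\right) = 266447 \left(-520304\right) = -138633439888$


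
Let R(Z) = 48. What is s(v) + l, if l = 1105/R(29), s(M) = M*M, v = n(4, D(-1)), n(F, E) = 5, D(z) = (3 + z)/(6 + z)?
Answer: 2305/48 ≈ 48.021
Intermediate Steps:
D(z) = (3 + z)/(6 + z)
v = 5
s(M) = M²
l = 1105/48 ≈ 23.021
s(v) + l = 5² + 1105/48 = 25 + 1105/48 = 2305/48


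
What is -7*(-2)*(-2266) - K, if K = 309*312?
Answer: -128132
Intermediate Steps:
K = 96408
-7*(-2)*(-2266) - K = -7*(-2)*(-2266) - 1*96408 = 14*(-2266) - 96408 = -31724 - 96408 = -128132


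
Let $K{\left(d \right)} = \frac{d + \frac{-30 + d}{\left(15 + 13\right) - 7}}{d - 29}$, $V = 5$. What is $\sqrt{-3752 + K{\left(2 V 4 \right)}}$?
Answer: $\frac{i \sqrt{200014122}}{231} \approx 61.224 i$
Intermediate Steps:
$K{\left(d \right)} = \frac{- \frac{10}{7} + \frac{22 d}{21}}{-29 + d}$ ($K{\left(d \right)} = \frac{d + \frac{-30 + d}{28 - 7}}{-29 + d} = \frac{d + \frac{-30 + d}{21}}{-29 + d} = \frac{d + \left(-30 + d\right) \frac{1}{21}}{-29 + d} = \frac{d + \left(- \frac{10}{7} + \frac{d}{21}\right)}{-29 + d} = \frac{- \frac{10}{7} + \frac{22 d}{21}}{-29 + d}$)
$\sqrt{-3752 + K{\left(2 V 4 \right)}} = \sqrt{-3752 + \frac{2 \left(-15 + 11 \cdot 2 \cdot 5 \cdot 4\right)}{21 \left(-29 + 2 \cdot 5 \cdot 4\right)}} = \sqrt{-3752 + \frac{2 \left(-15 + 11 \cdot 10 \cdot 4\right)}{21 \left(-29 + 10 \cdot 4\right)}} = \sqrt{-3752 + \frac{2 \left(-15 + 11 \cdot 40\right)}{21 \left(-29 + 40\right)}} = \sqrt{-3752 + \frac{2 \left(-15 + 440\right)}{21 \cdot 11}} = \sqrt{-3752 + \frac{2}{21} \cdot \frac{1}{11} \cdot 425} = \sqrt{-3752 + \frac{850}{231}} = \sqrt{- \frac{865862}{231}} = \frac{i \sqrt{200014122}}{231}$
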